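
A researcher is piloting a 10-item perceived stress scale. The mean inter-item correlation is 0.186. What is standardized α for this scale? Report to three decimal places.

Standardized α = k·r̄ / (1 + (k−1)·r̄) = 10 × 0.186 / (1 + 9 × 0.186)
  = 1.8600 / 2.6740 = 0.696

standardized α = 0.696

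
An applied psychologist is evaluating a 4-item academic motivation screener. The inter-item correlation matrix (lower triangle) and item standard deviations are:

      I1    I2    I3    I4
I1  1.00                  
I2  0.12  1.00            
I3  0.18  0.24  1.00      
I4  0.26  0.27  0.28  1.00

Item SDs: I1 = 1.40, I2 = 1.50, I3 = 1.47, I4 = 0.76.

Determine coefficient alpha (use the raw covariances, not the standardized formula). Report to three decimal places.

α = 0.495

Σσ²ᵢ = 1.40² + 1.50² + 1.47² + 0.76² = 6.9485
Covariances σ_ij = r_ij · s_i · s_j:
  σ(I1,I2) = 0.12 × 1.40 × 1.50 = 0.2520
  σ(I1,I3) = 0.18 × 1.40 × 1.47 = 0.3704
  σ(I1,I4) = 0.26 × 1.40 × 0.76 = 0.2766
  σ(I2,I3) = 0.24 × 1.50 × 1.47 = 0.5292
  σ(I2,I4) = 0.27 × 1.50 × 0.76 = 0.3078
  σ(I3,I4) = 0.28 × 1.47 × 0.76 = 0.3128
σ²_T = Σσ²ᵢ + 2·Σσ_ij = 6.9485 + 2 × 2.0488 = 11.0461
α = (4/3)·(1 − 6.9485/11.0461) = 0.495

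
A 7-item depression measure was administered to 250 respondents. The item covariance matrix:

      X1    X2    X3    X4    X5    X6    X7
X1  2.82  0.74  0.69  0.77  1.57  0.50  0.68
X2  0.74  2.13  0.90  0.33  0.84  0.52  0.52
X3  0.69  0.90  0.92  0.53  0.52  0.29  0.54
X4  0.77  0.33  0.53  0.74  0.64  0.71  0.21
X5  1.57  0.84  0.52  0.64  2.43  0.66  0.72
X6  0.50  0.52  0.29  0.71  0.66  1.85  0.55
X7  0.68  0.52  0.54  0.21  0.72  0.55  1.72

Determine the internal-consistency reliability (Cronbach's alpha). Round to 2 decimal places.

Cronbach's alpha = 0.79

Σσ²ᵢ = 2.82 + 2.13 + 0.92 + 0.74 + 2.43 + 1.85 + 1.72 = 12.61
Sum of off-diagonal covariances = 13.43
Var(T) = 12.61 + 2 × 13.43 = 39.47
α = (k/(k−1))·(1 − Σσ²ᵢ/Var(T)) = (7/6)·(1 − 12.61/39.47) = 0.79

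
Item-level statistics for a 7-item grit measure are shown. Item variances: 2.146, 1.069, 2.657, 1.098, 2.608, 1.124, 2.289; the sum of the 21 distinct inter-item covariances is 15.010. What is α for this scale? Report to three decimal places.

sum of item variances = 2.146 + 1.069 + 2.657 + 1.098 + 2.608 + 1.124 + 2.289 = 12.991
Sum of distinct covariances = 15.010
σ²_total = sum of item variances + 2·Σcov = 12.991 + 2 × 15.010 = 43.011
α = (7/6)·(1 − 12.991/43.011) = 0.814

α = 0.814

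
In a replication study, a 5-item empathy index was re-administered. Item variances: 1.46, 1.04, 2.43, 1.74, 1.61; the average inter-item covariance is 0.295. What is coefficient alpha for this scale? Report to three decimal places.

coefficient alpha = 0.520

ΣVar(i) = 1.46 + 1.04 + 2.43 + 1.74 + 1.61 = 8.28
Sum of the 10 distinct covariances = 10 × 0.295 = 2.950
σ²_total = ΣVar(i) + 2·Σcov = 8.28 + 2 × 2.950 = 14.180
α = (5/4)·(1 − 8.28/14.180) = 0.520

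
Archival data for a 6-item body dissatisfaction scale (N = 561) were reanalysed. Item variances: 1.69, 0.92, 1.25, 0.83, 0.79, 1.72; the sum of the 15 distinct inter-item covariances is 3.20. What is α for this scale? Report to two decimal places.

Σσ²ᵢ = 1.69 + 0.92 + 1.25 + 0.83 + 0.79 + 1.72 = 7.20
Sum of distinct covariances = 3.20
total variance = Σσ²ᵢ + 2·Σcov = 7.20 + 2 × 3.20 = 13.60
α = (6/5)·(1 − 7.20/13.60) = 0.56

α = 0.56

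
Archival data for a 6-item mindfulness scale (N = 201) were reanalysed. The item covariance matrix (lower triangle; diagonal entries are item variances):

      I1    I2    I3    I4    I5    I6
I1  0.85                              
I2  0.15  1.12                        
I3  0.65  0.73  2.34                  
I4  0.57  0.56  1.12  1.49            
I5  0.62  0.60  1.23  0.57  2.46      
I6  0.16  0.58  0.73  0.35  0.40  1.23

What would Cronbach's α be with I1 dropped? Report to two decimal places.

Remaining items: I2, I3, I4, I5, I6 (k = 5).
sum of item variances = 1.12 + 2.34 + 1.49 + 2.46 + 1.23 = 8.64
Var(T) = 8.64 + 2 × 6.87 = 22.38
α (item deleted) = (5/4)·(1 − 8.64/22.38) = 0.77

α = 0.77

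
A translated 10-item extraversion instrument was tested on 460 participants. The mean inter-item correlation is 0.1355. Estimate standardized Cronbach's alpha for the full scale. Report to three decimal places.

standardized Cronbach's alpha = 0.610

Standardized α = k·r̄ / (1 + (k−1)·r̄) = 10 × 0.1355 / (1 + 9 × 0.1355)
  = 1.3550 / 2.2195 = 0.610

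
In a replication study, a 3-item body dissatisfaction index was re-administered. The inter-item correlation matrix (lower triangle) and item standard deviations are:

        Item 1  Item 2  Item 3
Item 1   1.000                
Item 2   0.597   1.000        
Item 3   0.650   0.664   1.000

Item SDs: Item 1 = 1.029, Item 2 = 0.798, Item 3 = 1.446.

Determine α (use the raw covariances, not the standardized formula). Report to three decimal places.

Σσ²ᵢ = 1.029² + 0.798² + 1.446² = 3.7866
Covariances σ_ij = r_ij · s_i · s_j:
  σ(Item 1,Item 2) = 0.597 × 1.029 × 0.798 = 0.4902
  σ(Item 1,Item 3) = 0.650 × 1.029 × 1.446 = 0.9672
  σ(Item 2,Item 3) = 0.664 × 0.798 × 1.446 = 0.7662
σ²_T = Σσ²ᵢ + 2·Σσ_ij = 3.7866 + 2 × 2.2236 = 8.2338
α = (3/2)·(1 − 3.7866/8.2338) = 0.810

α = 0.810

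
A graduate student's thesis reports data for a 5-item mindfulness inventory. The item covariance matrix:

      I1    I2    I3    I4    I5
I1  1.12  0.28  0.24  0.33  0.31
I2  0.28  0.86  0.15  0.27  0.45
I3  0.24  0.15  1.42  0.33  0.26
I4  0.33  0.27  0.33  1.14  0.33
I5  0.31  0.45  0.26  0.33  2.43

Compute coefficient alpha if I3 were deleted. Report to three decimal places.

Remaining items: I1, I2, I4, I5 (k = 4).
Σσ²ᵢ = 1.12 + 0.86 + 1.14 + 2.43 = 5.55
total variance = 5.55 + 2 × 1.97 = 9.49
α (item deleted) = (4/3)·(1 − 5.55/9.49) = 0.554

coefficient alpha = 0.554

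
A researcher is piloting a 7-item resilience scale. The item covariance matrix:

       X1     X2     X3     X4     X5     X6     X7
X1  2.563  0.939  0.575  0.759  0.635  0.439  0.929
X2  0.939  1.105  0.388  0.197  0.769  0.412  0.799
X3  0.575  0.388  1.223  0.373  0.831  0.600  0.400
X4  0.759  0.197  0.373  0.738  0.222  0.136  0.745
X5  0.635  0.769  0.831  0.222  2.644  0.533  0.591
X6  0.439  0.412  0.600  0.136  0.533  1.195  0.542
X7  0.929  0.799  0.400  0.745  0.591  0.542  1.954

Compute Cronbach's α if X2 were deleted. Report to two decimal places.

α = 0.74

Remaining items: X1, X3, X4, X5, X6, X7 (k = 6).
Σσ²ᵢ = 2.563 + 1.223 + 0.738 + 2.644 + 1.195 + 1.954 = 10.317
Var(T) = 10.317 + 2 × 8.310 = 26.937
α (item deleted) = (6/5)·(1 − 10.317/26.937) = 0.74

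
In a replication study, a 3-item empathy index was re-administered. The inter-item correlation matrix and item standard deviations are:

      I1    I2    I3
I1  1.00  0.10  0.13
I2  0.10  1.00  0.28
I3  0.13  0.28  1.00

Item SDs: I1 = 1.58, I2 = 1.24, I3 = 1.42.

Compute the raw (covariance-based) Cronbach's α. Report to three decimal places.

Cronbach's α = 0.367

Σσ²ᵢ = 1.58² + 1.24² + 1.42² = 6.0504
Covariances σ_ij = r_ij · s_i · s_j:
  σ(I1,I2) = 0.10 × 1.58 × 1.24 = 0.1959
  σ(I1,I3) = 0.13 × 1.58 × 1.42 = 0.2917
  σ(I2,I3) = 0.28 × 1.24 × 1.42 = 0.4930
σ²_T = Σσ²ᵢ + 2·Σσ_ij = 6.0504 + 2 × 0.9806 = 8.0116
α = (3/2)·(1 − 6.0504/8.0116) = 0.367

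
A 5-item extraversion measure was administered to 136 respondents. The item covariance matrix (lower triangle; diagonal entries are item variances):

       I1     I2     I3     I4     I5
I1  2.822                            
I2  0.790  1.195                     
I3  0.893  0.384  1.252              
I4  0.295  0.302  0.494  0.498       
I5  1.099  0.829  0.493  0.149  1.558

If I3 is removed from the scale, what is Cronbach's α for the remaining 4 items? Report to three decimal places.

Remaining items: I1, I2, I4, I5 (k = 4).
ΣVar(i) = 2.822 + 1.195 + 0.498 + 1.558 = 6.073
σ²_T = 6.073 + 2 × 3.464 = 13.001
α (item deleted) = (4/3)·(1 − 6.073/13.001) = 0.711

Cronbach's α = 0.711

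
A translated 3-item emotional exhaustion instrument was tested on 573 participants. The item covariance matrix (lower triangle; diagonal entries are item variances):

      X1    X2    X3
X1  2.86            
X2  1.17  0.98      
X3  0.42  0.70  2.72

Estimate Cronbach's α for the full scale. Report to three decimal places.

α = 0.617

ΣVar(i) = 2.86 + 0.98 + 2.72 = 6.56
Σ_{i<j} σ_ij = 2.29
total variance = 6.56 + 2 × 2.29 = 11.14
α = (k/(k−1))·(1 − ΣVar(i)/total variance) = (3/2)·(1 − 6.56/11.14) = 0.617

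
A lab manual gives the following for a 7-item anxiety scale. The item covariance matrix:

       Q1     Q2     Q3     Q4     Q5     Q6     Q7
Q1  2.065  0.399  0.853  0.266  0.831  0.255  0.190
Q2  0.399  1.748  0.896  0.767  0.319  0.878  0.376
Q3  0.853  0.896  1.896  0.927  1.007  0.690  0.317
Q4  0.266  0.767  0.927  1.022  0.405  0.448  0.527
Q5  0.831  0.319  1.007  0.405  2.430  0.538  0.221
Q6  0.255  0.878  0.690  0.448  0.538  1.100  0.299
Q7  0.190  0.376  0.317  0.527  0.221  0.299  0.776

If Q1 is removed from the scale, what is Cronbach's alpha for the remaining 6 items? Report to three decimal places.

Remaining items: Q2, Q3, Q4, Q5, Q6, Q7 (k = 6).
ΣVar(i) = 1.748 + 1.896 + 1.022 + 2.430 + 1.100 + 0.776 = 8.972
σ²_T = 8.972 + 2 × 8.615 = 26.202
α (item deleted) = (6/5)·(1 − 8.972/26.202) = 0.789

α = 0.789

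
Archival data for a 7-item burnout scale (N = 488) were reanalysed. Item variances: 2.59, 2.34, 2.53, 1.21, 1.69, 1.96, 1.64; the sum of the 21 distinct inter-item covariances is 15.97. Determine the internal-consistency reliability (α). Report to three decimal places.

α = 0.812

Σσ²ᵢ = 2.59 + 2.34 + 2.53 + 1.21 + 1.69 + 1.96 + 1.64 = 13.96
Sum of distinct covariances = 15.97
total variance = Σσ²ᵢ + 2·Σcov = 13.96 + 2 × 15.97 = 45.90
α = (7/6)·(1 − 13.96/45.90) = 0.812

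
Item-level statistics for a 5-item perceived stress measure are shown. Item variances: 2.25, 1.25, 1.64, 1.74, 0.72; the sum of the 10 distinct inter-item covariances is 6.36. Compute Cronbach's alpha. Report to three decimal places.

Σσᵢ² = 2.25 + 1.25 + 1.64 + 1.74 + 0.72 = 7.60
Sum of distinct covariances = 6.36
Var(T) = Σσᵢ² + 2·Σcov = 7.60 + 2 × 6.36 = 20.32
α = (5/4)·(1 − 7.60/20.32) = 0.782

α = 0.782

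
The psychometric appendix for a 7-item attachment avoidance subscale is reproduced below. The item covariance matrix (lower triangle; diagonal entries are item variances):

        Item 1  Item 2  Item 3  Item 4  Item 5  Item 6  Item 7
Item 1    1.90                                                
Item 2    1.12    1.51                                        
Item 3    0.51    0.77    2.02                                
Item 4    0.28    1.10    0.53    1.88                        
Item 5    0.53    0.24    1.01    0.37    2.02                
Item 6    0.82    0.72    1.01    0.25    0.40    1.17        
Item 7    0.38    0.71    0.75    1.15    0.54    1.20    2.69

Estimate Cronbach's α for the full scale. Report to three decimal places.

Σσᵢ² = 1.90 + 1.51 + 2.02 + 1.88 + 2.02 + 1.17 + 2.69 = 13.19
Sum of the distinct covariances = 14.39
Var(T) = 13.19 + 2 × 14.39 = 41.97
α = (k/(k−1))·(1 − Σσᵢ²/Var(T)) = (7/6)·(1 − 13.19/41.97) = 0.800

α = 0.800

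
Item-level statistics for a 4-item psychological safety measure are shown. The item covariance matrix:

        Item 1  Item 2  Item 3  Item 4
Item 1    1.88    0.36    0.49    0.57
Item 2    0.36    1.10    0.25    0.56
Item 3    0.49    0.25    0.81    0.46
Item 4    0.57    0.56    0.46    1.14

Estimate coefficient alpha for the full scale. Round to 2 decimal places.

Σσ²ᵢ = 1.88 + 1.10 + 0.81 + 1.14 = 4.93
Sum of the distinct covariances = 2.69
total variance = 4.93 + 2 × 2.69 = 10.31
α = (k/(k−1))·(1 − Σσ²ᵢ/total variance) = (4/3)·(1 − 4.93/10.31) = 0.70

α = 0.70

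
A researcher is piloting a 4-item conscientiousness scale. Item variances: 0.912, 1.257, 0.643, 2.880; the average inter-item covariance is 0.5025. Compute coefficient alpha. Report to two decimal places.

α = 0.69

Σσᵢ² = 0.912 + 1.257 + 0.643 + 2.880 = 5.692
Sum of the 6 distinct covariances = 6 × 0.5025 = 3.0150
Var(T) = Σσᵢ² + 2·Σcov = 5.692 + 2 × 3.0150 = 11.7220
α = (4/3)·(1 − 5.692/11.7220) = 0.69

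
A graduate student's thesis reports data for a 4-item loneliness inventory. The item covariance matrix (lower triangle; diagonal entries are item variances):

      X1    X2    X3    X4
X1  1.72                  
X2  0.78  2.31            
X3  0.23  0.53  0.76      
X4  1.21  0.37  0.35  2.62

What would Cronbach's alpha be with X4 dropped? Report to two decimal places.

α = 0.59

Remaining items: X1, X2, X3 (k = 3).
Σσ²ᵢ = 1.72 + 2.31 + 0.76 = 4.79
σ²_T = 4.79 + 2 × 1.54 = 7.87
α (item deleted) = (3/2)·(1 − 4.79/7.87) = 0.59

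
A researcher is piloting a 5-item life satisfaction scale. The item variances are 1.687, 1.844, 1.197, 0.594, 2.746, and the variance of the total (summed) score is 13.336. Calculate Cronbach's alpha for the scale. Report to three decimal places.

Σσᵢ² = 1.687 + 1.844 + 1.197 + 0.594 + 2.746 = 8.068
α = (k/(k−1))·(1 − Σσᵢ²/Var(T)) = (5/4)·(1 − 8.068/13.336) = 0.494

α = 0.494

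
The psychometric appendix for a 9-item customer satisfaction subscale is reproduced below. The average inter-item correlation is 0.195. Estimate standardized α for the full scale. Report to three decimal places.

Standardized α = k·r̄ / (1 + (k−1)·r̄) = 9 × 0.195 / (1 + 8 × 0.195)
  = 1.7550 / 2.5600 = 0.686

α = 0.686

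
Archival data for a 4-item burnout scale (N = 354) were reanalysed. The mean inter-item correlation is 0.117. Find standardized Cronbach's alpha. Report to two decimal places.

Standardized α = k·r̄ / (1 + (k−1)·r̄) = 4 × 0.117 / (1 + 3 × 0.117)
  = 0.4680 / 1.3510 = 0.35

standardized Cronbach's alpha = 0.35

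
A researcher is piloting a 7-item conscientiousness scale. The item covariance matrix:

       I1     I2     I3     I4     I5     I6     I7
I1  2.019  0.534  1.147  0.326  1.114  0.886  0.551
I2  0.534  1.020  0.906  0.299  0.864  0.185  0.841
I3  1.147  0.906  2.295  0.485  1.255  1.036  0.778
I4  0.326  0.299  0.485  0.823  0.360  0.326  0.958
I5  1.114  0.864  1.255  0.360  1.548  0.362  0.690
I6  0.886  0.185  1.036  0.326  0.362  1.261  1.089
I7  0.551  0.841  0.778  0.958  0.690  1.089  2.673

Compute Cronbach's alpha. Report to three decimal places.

Cronbach's alpha = 0.840

Σσ²ᵢ = 2.019 + 1.020 + 2.295 + 0.823 + 1.548 + 1.261 + 2.673 = 11.639
Sum of off-diagonal covariances = 14.992
σ²_T = 11.639 + 2 × 14.992 = 41.623
α = (k/(k−1))·(1 − Σσ²ᵢ/σ²_T) = (7/6)·(1 − 11.639/41.623) = 0.840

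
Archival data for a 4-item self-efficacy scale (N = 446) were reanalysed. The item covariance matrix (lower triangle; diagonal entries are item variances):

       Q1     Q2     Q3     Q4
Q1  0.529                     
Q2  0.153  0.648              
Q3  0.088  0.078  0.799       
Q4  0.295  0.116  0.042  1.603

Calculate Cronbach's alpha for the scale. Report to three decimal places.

α = 0.402

Σσᵢ² = 0.529 + 0.648 + 0.799 + 1.603 = 3.579
Σ_{i<j} σ_ij = 0.772
σ²_T = 3.579 + 2 × 0.772 = 5.123
α = (k/(k−1))·(1 − Σσᵢ²/σ²_T) = (4/3)·(1 − 3.579/5.123) = 0.402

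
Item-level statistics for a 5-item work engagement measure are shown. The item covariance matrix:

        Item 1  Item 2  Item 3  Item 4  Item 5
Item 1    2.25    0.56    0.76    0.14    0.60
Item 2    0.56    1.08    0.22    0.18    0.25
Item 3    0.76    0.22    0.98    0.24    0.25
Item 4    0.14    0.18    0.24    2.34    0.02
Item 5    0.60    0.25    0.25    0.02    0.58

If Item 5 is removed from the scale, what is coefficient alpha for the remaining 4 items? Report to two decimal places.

Remaining items: Item 1, Item 2, Item 3, Item 4 (k = 4).
Σσ²ᵢ = 2.25 + 1.08 + 0.98 + 2.34 = 6.65
σ²_total = 6.65 + 2 × 2.10 = 10.85
α (item deleted) = (4/3)·(1 − 6.65/10.85) = 0.52

coefficient alpha = 0.52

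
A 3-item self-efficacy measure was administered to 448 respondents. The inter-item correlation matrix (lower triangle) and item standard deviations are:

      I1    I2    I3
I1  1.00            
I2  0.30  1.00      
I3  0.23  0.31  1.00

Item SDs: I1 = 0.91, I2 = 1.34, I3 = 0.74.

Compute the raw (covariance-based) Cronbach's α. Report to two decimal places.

Σσ²ᵢ = 0.91² + 1.34² + 0.74² = 3.1713
Covariances σ_ij = r_ij · s_i · s_j:
  σ(I1,I2) = 0.30 × 0.91 × 1.34 = 0.3658
  σ(I1,I3) = 0.23 × 0.91 × 0.74 = 0.1549
  σ(I2,I3) = 0.31 × 1.34 × 0.74 = 0.3074
σ²_T = Σσ²ᵢ + 2·Σσ_ij = 3.1713 + 2 × 0.8281 = 4.8275
α = (3/2)·(1 − 3.1713/4.8275) = 0.51

Cronbach's α = 0.51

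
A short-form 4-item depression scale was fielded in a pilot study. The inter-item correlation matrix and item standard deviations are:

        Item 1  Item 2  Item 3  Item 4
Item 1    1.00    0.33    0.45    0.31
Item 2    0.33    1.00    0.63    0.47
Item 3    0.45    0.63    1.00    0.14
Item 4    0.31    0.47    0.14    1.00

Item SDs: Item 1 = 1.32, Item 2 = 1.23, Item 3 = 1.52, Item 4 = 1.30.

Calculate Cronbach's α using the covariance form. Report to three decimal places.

α = 0.714

Σσ²ᵢ = 1.32² + 1.23² + 1.52² + 1.30² = 7.2557
Covariances σ_ij = r_ij · s_i · s_j:
  σ(Item 1,Item 2) = 0.33 × 1.32 × 1.23 = 0.5358
  σ(Item 1,Item 3) = 0.45 × 1.32 × 1.52 = 0.9029
  σ(Item 1,Item 4) = 0.31 × 1.32 × 1.30 = 0.5320
  σ(Item 2,Item 3) = 0.63 × 1.23 × 1.52 = 1.1778
  σ(Item 2,Item 4) = 0.47 × 1.23 × 1.30 = 0.7515
  σ(Item 3,Item 4) = 0.14 × 1.52 × 1.30 = 0.2766
σ²_T = Σσ²ᵢ + 2·Σσ_ij = 7.2557 + 2 × 4.1766 = 15.6089
α = (4/3)·(1 − 7.2557/15.6089) = 0.714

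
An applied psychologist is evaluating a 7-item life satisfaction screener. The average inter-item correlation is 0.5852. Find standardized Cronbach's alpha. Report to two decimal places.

Standardized α = k·r̄ / (1 + (k−1)·r̄) = 7 × 0.5852 / (1 + 6 × 0.5852)
  = 4.0964 / 4.5112 = 0.91

α = 0.91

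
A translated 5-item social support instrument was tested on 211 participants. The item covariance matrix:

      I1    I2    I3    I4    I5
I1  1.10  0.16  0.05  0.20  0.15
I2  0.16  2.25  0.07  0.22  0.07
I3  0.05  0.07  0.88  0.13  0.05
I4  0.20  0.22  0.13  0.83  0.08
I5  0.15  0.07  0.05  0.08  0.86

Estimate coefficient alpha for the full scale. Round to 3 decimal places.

sum of item variances = 1.10 + 2.25 + 0.88 + 0.83 + 0.86 = 5.92
Sum of off-diagonal covariances = 1.18
total variance = 5.92 + 2 × 1.18 = 8.28
α = (k/(k−1))·(1 − sum of item variances/total variance) = (5/4)·(1 − 5.92/8.28) = 0.356

α = 0.356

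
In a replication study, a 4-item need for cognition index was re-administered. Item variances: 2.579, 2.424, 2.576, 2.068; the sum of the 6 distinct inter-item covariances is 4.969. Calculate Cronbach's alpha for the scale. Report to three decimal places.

α = 0.677

Σσ²ᵢ = 2.579 + 2.424 + 2.576 + 2.068 = 9.647
Sum of distinct covariances = 4.969
σ²_T = Σσ²ᵢ + 2·Σcov = 9.647 + 2 × 4.969 = 19.585
α = (4/3)·(1 − 9.647/19.585) = 0.677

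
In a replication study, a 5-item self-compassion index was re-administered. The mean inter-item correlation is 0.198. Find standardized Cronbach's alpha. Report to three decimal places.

α = 0.552

Standardized α = k·r̄ / (1 + (k−1)·r̄) = 5 × 0.198 / (1 + 4 × 0.198)
  = 0.9900 / 1.7920 = 0.552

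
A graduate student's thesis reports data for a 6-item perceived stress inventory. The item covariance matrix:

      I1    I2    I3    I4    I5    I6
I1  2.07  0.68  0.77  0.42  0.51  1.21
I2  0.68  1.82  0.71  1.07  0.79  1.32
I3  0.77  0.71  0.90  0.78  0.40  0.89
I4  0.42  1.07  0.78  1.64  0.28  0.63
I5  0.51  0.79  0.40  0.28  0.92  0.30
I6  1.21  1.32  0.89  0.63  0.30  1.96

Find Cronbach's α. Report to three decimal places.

Cronbach's α = 0.838

ΣVar(i) = 2.07 + 1.82 + 0.90 + 1.64 + 0.92 + 1.96 = 9.31
Sum of the distinct covariances = 10.76
σ²_T = 9.31 + 2 × 10.76 = 30.83
α = (k/(k−1))·(1 − ΣVar(i)/σ²_T) = (6/5)·(1 − 9.31/30.83) = 0.838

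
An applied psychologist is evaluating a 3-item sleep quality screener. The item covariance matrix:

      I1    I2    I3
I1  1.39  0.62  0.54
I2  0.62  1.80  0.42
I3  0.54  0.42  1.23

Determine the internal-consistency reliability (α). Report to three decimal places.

α = 0.625

ΣVar(i) = 1.39 + 1.80 + 1.23 = 4.42
Σ_{i<j} σ_ij = 1.58
total variance = 4.42 + 2 × 1.58 = 7.58
α = (k/(k−1))·(1 − ΣVar(i)/total variance) = (3/2)·(1 − 4.42/7.58) = 0.625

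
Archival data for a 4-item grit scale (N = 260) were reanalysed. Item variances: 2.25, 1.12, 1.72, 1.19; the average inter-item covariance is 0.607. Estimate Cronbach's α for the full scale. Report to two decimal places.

Σσ²ᵢ = 2.25 + 1.12 + 1.72 + 1.19 = 6.28
Sum of the 6 distinct covariances = 6 × 0.607 = 3.642
Var(T) = Σσ²ᵢ + 2·Σcov = 6.28 + 2 × 3.642 = 13.564
α = (4/3)·(1 − 6.28/13.564) = 0.72

α = 0.72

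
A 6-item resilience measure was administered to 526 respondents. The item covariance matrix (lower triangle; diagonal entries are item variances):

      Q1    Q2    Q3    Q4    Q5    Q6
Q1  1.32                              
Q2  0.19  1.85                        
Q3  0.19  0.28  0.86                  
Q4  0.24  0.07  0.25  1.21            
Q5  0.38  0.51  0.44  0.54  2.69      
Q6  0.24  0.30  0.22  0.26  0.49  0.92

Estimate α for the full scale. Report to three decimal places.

α = 0.612

Σσ²ᵢ = 1.32 + 1.85 + 0.86 + 1.21 + 2.69 + 0.92 = 8.85
Σ_{i<j} σ_ij = 4.60
total variance = 8.85 + 2 × 4.60 = 18.05
α = (k/(k−1))·(1 − Σσ²ᵢ/total variance) = (6/5)·(1 − 8.85/18.05) = 0.612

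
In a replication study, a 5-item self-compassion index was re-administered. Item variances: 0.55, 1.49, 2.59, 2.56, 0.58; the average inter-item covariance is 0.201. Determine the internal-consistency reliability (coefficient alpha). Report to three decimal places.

α = 0.426

ΣVar(i) = 0.55 + 1.49 + 2.59 + 2.56 + 0.58 = 7.77
Sum of the 10 distinct covariances = 10 × 0.201 = 2.010
σ²_total = ΣVar(i) + 2·Σcov = 7.77 + 2 × 2.010 = 11.790
α = (5/4)·(1 − 7.77/11.790) = 0.426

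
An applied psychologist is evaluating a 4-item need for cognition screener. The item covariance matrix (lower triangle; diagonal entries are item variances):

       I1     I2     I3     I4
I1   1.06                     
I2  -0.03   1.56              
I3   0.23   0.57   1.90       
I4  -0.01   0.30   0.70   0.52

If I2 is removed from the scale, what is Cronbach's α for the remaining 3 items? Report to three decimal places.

Remaining items: I1, I3, I4 (k = 3).
sum of item variances = 1.06 + 1.90 + 0.52 = 3.48
Var(T) = 3.48 + 2 × 0.92 = 5.32
α (item deleted) = (3/2)·(1 − 3.48/5.32) = 0.519

Cronbach's α = 0.519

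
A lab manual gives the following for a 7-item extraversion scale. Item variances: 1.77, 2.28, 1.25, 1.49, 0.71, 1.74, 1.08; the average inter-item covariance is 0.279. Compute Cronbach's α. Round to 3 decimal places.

α = 0.620

Σσ²ᵢ = 1.77 + 2.28 + 1.25 + 1.49 + 0.71 + 1.74 + 1.08 = 10.32
Sum of the 21 distinct covariances = 21 × 0.279 = 5.859
total variance = Σσ²ᵢ + 2·Σcov = 10.32 + 2 × 5.859 = 22.038
α = (7/6)·(1 − 10.32/22.038) = 0.620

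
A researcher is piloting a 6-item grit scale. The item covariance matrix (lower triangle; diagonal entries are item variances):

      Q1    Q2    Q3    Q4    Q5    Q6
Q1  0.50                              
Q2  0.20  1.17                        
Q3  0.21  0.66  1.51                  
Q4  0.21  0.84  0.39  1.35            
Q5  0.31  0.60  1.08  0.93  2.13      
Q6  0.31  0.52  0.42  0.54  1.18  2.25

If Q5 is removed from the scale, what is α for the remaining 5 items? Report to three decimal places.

α = 0.699

Remaining items: Q1, Q2, Q3, Q4, Q6 (k = 5).
ΣVar(i) = 0.50 + 1.17 + 1.51 + 1.35 + 2.25 = 6.78
total variance = 6.78 + 2 × 4.30 = 15.38
α (item deleted) = (5/4)·(1 − 6.78/15.38) = 0.699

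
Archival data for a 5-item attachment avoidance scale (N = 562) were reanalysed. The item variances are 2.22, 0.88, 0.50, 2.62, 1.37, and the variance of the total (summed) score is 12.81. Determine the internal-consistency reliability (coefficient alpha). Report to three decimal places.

Σσ²ᵢ = 2.22 + 0.88 + 0.50 + 2.62 + 1.37 = 7.59
α = (k/(k−1))·(1 − Σσ²ᵢ/σ²_total) = (5/4)·(1 − 7.59/12.81) = 0.509

α = 0.509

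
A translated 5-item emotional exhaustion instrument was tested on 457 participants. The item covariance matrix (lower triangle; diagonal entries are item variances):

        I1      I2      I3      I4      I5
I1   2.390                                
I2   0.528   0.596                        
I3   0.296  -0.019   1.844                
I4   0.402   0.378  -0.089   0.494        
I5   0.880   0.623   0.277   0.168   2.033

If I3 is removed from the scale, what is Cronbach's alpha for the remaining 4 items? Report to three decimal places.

Remaining items: I1, I2, I4, I5 (k = 4).
Σσᵢ² = 2.390 + 0.596 + 0.494 + 2.033 = 5.513
Var(T) = 5.513 + 2 × 2.979 = 11.471
α (item deleted) = (4/3)·(1 − 5.513/11.471) = 0.693

Cronbach's alpha = 0.693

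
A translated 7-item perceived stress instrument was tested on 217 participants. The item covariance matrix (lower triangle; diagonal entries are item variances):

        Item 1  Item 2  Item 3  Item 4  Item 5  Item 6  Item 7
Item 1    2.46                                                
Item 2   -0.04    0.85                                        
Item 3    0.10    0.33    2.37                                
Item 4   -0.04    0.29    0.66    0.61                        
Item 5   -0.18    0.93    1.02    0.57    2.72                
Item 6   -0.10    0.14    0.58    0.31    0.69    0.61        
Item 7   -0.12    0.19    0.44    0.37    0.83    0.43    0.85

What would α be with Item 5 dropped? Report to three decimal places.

Remaining items: Item 1, Item 2, Item 3, Item 4, Item 6, Item 7 (k = 6).
Σσᵢ² = 2.46 + 0.85 + 2.37 + 0.61 + 0.61 + 0.85 = 7.75
Var(T) = 7.75 + 2 × 3.54 = 14.83
α (item deleted) = (6/5)·(1 − 7.75/14.83) = 0.573

α = 0.573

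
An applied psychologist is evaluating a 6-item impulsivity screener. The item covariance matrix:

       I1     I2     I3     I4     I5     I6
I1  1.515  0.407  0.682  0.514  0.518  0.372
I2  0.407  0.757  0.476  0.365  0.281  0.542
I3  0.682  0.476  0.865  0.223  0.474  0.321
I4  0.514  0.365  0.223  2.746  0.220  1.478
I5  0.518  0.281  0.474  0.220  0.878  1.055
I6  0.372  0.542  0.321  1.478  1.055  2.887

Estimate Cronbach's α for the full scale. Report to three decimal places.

α = 0.746

ΣVar(i) = 1.515 + 0.757 + 0.865 + 2.746 + 0.878 + 2.887 = 9.648
Σ_{i<j} σ_ij = 7.928
σ²_total = 9.648 + 2 × 7.928 = 25.504
α = (k/(k−1))·(1 − ΣVar(i)/σ²_total) = (6/5)·(1 − 9.648/25.504) = 0.746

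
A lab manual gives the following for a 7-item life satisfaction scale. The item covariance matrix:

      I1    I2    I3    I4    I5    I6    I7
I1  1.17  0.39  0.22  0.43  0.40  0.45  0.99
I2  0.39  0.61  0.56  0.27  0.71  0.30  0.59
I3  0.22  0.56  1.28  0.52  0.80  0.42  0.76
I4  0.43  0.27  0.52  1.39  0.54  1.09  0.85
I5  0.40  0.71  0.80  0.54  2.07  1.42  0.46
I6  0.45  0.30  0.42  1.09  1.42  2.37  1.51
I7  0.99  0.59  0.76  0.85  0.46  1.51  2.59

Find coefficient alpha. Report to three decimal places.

coefficient alpha = 0.822

Σσ²ᵢ = 1.17 + 0.61 + 1.28 + 1.39 + 2.07 + 2.37 + 2.59 = 11.48
Σ_{i<j} σ_ij = 13.68
Var(T) = 11.48 + 2 × 13.68 = 38.84
α = (k/(k−1))·(1 − Σσ²ᵢ/Var(T)) = (7/6)·(1 − 11.48/38.84) = 0.822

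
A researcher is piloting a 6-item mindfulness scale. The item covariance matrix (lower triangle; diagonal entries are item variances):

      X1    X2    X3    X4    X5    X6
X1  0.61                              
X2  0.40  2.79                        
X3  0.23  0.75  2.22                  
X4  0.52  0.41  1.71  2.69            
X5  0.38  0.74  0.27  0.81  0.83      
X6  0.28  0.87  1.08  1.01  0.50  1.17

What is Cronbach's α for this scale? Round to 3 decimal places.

Σσ²ᵢ = 0.61 + 2.79 + 2.22 + 2.69 + 0.83 + 1.17 = 10.31
Sum of the distinct covariances = 9.96
σ²_total = 10.31 + 2 × 9.96 = 30.23
α = (k/(k−1))·(1 − Σσ²ᵢ/σ²_total) = (6/5)·(1 − 10.31/30.23) = 0.791

Cronbach's α = 0.791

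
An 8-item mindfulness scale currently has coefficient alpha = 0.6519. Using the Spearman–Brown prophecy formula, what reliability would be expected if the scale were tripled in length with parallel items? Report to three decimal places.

predicted reliability = 0.849

Length factor m = 3
α' = m·α / (1 + (m−1)·α)
   = 3 × 0.6519 / (1 + (3 − 1) × 0.6519)
   = 1.9557 / 2.3038 = 0.849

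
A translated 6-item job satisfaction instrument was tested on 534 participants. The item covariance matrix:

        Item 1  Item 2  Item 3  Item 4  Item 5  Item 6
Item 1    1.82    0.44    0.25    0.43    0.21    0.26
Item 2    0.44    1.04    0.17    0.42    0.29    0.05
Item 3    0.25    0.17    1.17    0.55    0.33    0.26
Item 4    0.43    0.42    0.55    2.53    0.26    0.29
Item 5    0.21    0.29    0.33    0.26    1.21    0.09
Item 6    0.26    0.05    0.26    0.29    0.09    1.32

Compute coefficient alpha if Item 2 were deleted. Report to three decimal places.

Remaining items: Item 1, Item 3, Item 4, Item 5, Item 6 (k = 5).
ΣVar(i) = 1.82 + 1.17 + 2.53 + 1.21 + 1.32 = 8.05
total variance = 8.05 + 2 × 2.93 = 13.91
α (item deleted) = (5/4)·(1 − 8.05/13.91) = 0.527

α = 0.527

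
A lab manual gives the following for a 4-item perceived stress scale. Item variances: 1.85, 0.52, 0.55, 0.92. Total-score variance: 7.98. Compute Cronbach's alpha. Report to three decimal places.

sum of item variances = 1.85 + 0.52 + 0.55 + 0.92 = 3.84
α = (k/(k−1))·(1 − sum of item variances/σ²_total) = (4/3)·(1 − 3.84/7.98) = 0.692

α = 0.692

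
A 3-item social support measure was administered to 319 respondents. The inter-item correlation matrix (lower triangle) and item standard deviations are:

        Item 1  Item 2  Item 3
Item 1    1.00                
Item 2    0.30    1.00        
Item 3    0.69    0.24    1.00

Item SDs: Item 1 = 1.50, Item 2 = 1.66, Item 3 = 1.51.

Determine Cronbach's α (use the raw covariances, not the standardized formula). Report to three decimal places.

Σσ²ᵢ = 1.50² + 1.66² + 1.51² = 7.2857
Covariances σ_ij = r_ij · s_i · s_j:
  σ(Item 1,Item 2) = 0.30 × 1.50 × 1.66 = 0.7470
  σ(Item 1,Item 3) = 0.69 × 1.50 × 1.51 = 1.5628
  σ(Item 2,Item 3) = 0.24 × 1.66 × 1.51 = 0.6016
σ²_T = Σσ²ᵢ + 2·Σσ_ij = 7.2857 + 2 × 2.9114 = 13.1085
α = (3/2)·(1 − 7.2857/13.1085) = 0.666

Cronbach's α = 0.666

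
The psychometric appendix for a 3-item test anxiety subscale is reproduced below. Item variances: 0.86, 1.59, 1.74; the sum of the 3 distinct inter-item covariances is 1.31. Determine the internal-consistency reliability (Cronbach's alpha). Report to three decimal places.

Cronbach's alpha = 0.577

Σσᵢ² = 0.86 + 1.59 + 1.74 = 4.19
Sum of distinct covariances = 1.31
total variance = Σσᵢ² + 2·Σcov = 4.19 + 2 × 1.31 = 6.81
α = (3/2)·(1 − 4.19/6.81) = 0.577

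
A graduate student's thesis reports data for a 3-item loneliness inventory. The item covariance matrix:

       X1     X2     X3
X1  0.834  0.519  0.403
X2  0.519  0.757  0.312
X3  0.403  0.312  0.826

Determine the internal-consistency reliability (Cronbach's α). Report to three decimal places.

sum of item variances = 0.834 + 0.757 + 0.826 = 2.417
Σ_{i<j} σ_ij = 1.234
σ²_T = 2.417 + 2 × 1.234 = 4.885
α = (k/(k−1))·(1 − sum of item variances/σ²_T) = (3/2)·(1 − 2.417/4.885) = 0.758

Cronbach's α = 0.758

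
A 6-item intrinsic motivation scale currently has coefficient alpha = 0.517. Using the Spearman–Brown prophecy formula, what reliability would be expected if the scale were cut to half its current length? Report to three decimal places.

predicted reliability = 0.349

Length factor m = 1/2
α' = m·α / (1 − (1−m)·α)
   = 1/2 × 0.517 / (1 − (1 − 1/2) × 0.517)
   = 0.2585 / 0.7415 = 0.349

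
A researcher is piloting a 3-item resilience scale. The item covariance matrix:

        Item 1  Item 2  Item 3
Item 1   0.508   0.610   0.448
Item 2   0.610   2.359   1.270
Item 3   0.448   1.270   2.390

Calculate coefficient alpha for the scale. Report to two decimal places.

α = 0.70

Σσ²ᵢ = 0.508 + 2.359 + 2.390 = 5.257
Σ_{i<j} σ_ij = 2.328
σ²_total = 5.257 + 2 × 2.328 = 9.913
α = (k/(k−1))·(1 − Σσ²ᵢ/σ²_total) = (3/2)·(1 − 5.257/9.913) = 0.70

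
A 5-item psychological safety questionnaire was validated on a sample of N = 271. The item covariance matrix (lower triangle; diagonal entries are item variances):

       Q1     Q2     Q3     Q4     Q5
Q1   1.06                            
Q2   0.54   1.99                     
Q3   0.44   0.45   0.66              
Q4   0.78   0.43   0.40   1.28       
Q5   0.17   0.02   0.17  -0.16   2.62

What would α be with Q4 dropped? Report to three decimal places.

Remaining items: Q1, Q2, Q3, Q5 (k = 4).
sum of item variances = 1.06 + 1.99 + 0.66 + 2.62 = 6.33
total variance = 6.33 + 2 × 1.79 = 9.91
α (item deleted) = (4/3)·(1 − 6.33/9.91) = 0.482

α = 0.482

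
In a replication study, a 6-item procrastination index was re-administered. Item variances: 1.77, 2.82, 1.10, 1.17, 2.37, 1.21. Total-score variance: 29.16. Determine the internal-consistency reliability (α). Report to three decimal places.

sum of item variances = 1.77 + 2.82 + 1.10 + 1.17 + 2.37 + 1.21 = 10.44
α = (k/(k−1))·(1 − sum of item variances/total variance) = (6/5)·(1 − 10.44/29.16) = 0.770

α = 0.770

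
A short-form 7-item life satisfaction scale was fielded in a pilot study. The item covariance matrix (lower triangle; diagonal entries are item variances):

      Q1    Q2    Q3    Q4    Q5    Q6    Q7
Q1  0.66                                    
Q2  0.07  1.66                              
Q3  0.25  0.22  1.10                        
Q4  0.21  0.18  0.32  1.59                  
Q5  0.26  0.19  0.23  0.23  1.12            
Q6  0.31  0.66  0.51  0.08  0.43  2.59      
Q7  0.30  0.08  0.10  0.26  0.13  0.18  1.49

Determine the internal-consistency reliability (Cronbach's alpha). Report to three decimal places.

ΣVar(i) = 0.66 + 1.66 + 1.10 + 1.59 + 1.12 + 2.59 + 1.49 = 10.21
Σ_{i<j} σ_ij = 5.20
Var(T) = 10.21 + 2 × 5.20 = 20.61
α = (k/(k−1))·(1 − ΣVar(i)/Var(T)) = (7/6)·(1 − 10.21/20.61) = 0.589

α = 0.589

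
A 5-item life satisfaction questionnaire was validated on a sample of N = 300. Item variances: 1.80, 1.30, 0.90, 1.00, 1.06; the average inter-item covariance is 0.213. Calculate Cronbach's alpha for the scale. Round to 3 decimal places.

sum of item variances = 1.80 + 1.30 + 0.90 + 1.00 + 1.06 = 6.06
Sum of the 10 distinct covariances = 10 × 0.213 = 2.130
Var(T) = sum of item variances + 2·Σcov = 6.06 + 2 × 2.130 = 10.320
α = (5/4)·(1 − 6.06/10.320) = 0.516

α = 0.516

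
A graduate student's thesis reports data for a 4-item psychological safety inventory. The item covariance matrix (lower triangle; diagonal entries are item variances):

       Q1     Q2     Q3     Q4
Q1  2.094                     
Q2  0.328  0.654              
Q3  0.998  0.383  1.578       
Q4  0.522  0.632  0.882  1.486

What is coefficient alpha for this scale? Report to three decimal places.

α = 0.751

Σσ²ᵢ = 2.094 + 0.654 + 1.578 + 1.486 = 5.812
Σ_{i<j} σ_ij = 3.745
σ²_T = 5.812 + 2 × 3.745 = 13.302
α = (k/(k−1))·(1 − Σσ²ᵢ/σ²_T) = (4/3)·(1 − 5.812/13.302) = 0.751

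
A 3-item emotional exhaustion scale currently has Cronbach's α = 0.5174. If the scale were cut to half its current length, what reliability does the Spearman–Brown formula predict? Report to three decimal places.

predicted reliability = 0.349

Length factor m = 1/2
α' = m·α / (1 − (1−m)·α)
   = 1/2 × 0.5174 / (1 − (1 − 1/2) × 0.5174)
   = 0.2587 / 0.7413 = 0.349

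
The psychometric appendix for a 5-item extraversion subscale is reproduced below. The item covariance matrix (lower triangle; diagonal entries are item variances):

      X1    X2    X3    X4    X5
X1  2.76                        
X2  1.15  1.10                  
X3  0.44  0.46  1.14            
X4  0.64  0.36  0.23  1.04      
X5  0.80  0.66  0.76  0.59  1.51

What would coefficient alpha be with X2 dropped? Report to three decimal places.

coefficient alpha = 0.690

Remaining items: X1, X3, X4, X5 (k = 4).
ΣVar(i) = 2.76 + 1.14 + 1.04 + 1.51 = 6.45
σ²_T = 6.45 + 2 × 3.46 = 13.37
α (item deleted) = (4/3)·(1 − 6.45/13.37) = 0.690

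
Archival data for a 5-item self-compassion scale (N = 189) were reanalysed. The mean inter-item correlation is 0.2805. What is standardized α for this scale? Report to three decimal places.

Standardized α = k·r̄ / (1 + (k−1)·r̄) = 5 × 0.2805 / (1 + 4 × 0.2805)
  = 1.4025 / 2.1220 = 0.661

α = 0.661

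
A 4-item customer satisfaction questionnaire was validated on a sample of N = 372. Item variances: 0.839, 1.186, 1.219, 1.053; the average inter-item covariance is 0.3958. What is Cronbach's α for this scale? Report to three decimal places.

Cronbach's α = 0.700

sum of item variances = 0.839 + 1.186 + 1.219 + 1.053 = 4.297
Sum of the 6 distinct covariances = 6 × 0.3958 = 2.3748
Var(T) = sum of item variances + 2·Σcov = 4.297 + 2 × 2.3748 = 9.0466
α = (4/3)·(1 − 4.297/9.0466) = 0.700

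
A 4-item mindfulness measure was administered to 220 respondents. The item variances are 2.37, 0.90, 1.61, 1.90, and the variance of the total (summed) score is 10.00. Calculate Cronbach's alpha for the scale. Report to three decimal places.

Cronbach's alpha = 0.429

ΣVar(i) = 2.37 + 0.90 + 1.61 + 1.90 = 6.78
α = (k/(k−1))·(1 − ΣVar(i)/Var(T)) = (4/3)·(1 − 6.78/10.00) = 0.429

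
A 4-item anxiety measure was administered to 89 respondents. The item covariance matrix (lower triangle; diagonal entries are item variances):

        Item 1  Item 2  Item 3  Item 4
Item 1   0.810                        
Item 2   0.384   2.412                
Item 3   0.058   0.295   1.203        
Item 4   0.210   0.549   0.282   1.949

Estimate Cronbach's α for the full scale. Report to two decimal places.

α = 0.48

sum of item variances = 0.810 + 2.412 + 1.203 + 1.949 = 6.374
Sum of the distinct covariances = 1.778
total variance = 6.374 + 2 × 1.778 = 9.930
α = (k/(k−1))·(1 − sum of item variances/total variance) = (4/3)·(1 − 6.374/9.930) = 0.48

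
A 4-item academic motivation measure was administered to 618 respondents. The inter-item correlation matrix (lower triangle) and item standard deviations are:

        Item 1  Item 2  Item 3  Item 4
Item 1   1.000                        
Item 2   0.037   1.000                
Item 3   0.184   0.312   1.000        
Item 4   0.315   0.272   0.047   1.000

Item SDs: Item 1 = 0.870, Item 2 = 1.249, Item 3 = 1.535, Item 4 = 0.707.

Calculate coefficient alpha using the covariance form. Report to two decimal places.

Σσ²ᵢ = 0.870² + 1.249² + 1.535² + 0.707² = 5.1730
Covariances σ_ij = r_ij · s_i · s_j:
  σ(Item 1,Item 2) = 0.037 × 0.870 × 1.249 = 0.0402
  σ(Item 1,Item 3) = 0.184 × 0.870 × 1.535 = 0.2457
  σ(Item 1,Item 4) = 0.315 × 0.870 × 0.707 = 0.1938
  σ(Item 2,Item 3) = 0.312 × 1.249 × 1.535 = 0.5982
  σ(Item 2,Item 4) = 0.272 × 1.249 × 0.707 = 0.2402
  σ(Item 3,Item 4) = 0.047 × 1.535 × 0.707 = 0.0510
σ²_T = Σσ²ᵢ + 2·Σσ_ij = 5.1730 + 2 × 1.3691 = 7.9112
α = (4/3)·(1 − 5.1730/7.9112) = 0.46

coefficient alpha = 0.46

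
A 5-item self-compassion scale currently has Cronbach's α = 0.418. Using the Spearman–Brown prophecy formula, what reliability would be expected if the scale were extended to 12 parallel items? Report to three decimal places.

predicted reliability = 0.633

Length factor m = 12/5 = 2.4000
α' = m·α / (1 + (m−1)·α)
   = 12/5 × 0.418 / (1 + (12/5 − 1) × 0.418)
   = 1.0032 / 1.5852 = 0.633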